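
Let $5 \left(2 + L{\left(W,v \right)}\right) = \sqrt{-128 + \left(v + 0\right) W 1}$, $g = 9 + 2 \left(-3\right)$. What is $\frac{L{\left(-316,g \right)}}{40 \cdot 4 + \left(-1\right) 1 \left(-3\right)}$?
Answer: $- \frac{2}{163} + \frac{2 i \sqrt{269}}{815} \approx -0.01227 + 0.040248 i$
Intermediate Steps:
$g = 3$ ($g = 9 - 6 = 3$)
$L{\left(W,v \right)} = -2 + \frac{\sqrt{-128 + W v}}{5}$ ($L{\left(W,v \right)} = -2 + \frac{\sqrt{-128 + \left(v + 0\right) W 1}}{5} = -2 + \frac{\sqrt{-128 + v W 1}}{5} = -2 + \frac{\sqrt{-128 + W v 1}}{5} = -2 + \frac{\sqrt{-128 + W v}}{5}$)
$\frac{L{\left(-316,g \right)}}{40 \cdot 4 + \left(-1\right) 1 \left(-3\right)} = \frac{-2 + \frac{\sqrt{-128 - 948}}{5}}{40 \cdot 4 + \left(-1\right) 1 \left(-3\right)} = \frac{-2 + \frac{\sqrt{-128 - 948}}{5}}{160 - -3} = \frac{-2 + \frac{\sqrt{-1076}}{5}}{160 + 3} = \frac{-2 + \frac{2 i \sqrt{269}}{5}}{163} = \left(-2 + \frac{2 i \sqrt{269}}{5}\right) \frac{1}{163} = - \frac{2}{163} + \frac{2 i \sqrt{269}}{815}$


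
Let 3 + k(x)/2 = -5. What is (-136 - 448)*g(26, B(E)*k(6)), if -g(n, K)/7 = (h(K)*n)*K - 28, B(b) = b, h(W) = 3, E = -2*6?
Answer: 61107424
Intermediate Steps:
k(x) = -16 (k(x) = -6 + 2*(-5) = -6 - 10 = -16)
E = -12
g(n, K) = 196 - 21*K*n (g(n, K) = -7*((3*n)*K - 28) = -7*(3*K*n - 28) = -7*(-28 + 3*K*n) = 196 - 21*K*n)
(-136 - 448)*g(26, B(E)*k(6)) = (-136 - 448)*(196 - 21*(-12*(-16))*26) = -584*(196 - 21*192*26) = -584*(196 - 104832) = -584*(-104636) = 61107424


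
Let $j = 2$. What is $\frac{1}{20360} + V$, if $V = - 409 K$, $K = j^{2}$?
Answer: $- \frac{33308959}{20360} \approx -1636.0$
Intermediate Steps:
$K = 4$ ($K = 2^{2} = 4$)
$V = -1636$ ($V = \left(-409\right) 4 = -1636$)
$\frac{1}{20360} + V = \frac{1}{20360} - 1636 = - \frac{33308959}{20360}$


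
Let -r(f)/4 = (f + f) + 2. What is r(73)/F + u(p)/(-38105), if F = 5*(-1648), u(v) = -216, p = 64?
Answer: 60845/784963 ≈ 0.077513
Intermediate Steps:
F = -8240
r(f) = -8 - 8*f (r(f) = -4*((f + f) + 2) = -4*(2*f + 2) = -4*(2 + 2*f) = -8 - 8*f)
r(73)/F + u(p)/(-38105) = (-8 - 8*73)/(-8240) - 216/(-38105) = (-8 - 584)*(-1/8240) - 216*(-1/38105) = -592*(-1/8240) + 216/38105 = 37/515 + 216/38105 = 60845/784963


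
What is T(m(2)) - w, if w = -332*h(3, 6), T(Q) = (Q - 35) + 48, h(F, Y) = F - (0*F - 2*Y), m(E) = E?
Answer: 4995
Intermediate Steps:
h(F, Y) = F + 2*Y (h(F, Y) = F - (0 - 2*Y) = F - (-2)*Y = F + 2*Y)
T(Q) = 13 + Q (T(Q) = (-35 + Q) + 48 = 13 + Q)
w = -4980 (w = -332*(3 + 2*6) = -332*(3 + 12) = -332*15 = -4980)
T(m(2)) - w = (13 + 2) - 1*(-4980) = 15 + 4980 = 4995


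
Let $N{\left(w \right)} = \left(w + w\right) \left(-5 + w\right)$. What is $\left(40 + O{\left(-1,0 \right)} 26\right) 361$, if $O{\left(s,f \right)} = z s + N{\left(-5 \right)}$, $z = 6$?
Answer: $896724$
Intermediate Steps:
$N{\left(w \right)} = 2 w \left(-5 + w\right)$
$O{\left(s,f \right)} = 100 + 6 s$ ($O{\left(s,f \right)} = 6 s + 2 \left(-5\right) \left(-5 - 5\right) = 6 s + 2 \left(-5\right) \left(-10\right) = 6 s + 100 = 100 + 6 s$)
$\left(40 + O{\left(-1,0 \right)} 26\right) 361 = \left(40 + \left(100 + 6 \left(-1\right)\right) 26\right) 361 = \left(40 + \left(100 - 6\right) 26\right) 361 = \left(40 + 94 \cdot 26\right) 361 = \left(40 + 2444\right) 361 = 2484 \cdot 361 = 896724$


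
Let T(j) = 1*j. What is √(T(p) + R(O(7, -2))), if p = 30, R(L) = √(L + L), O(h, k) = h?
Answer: √(30 + √14) ≈ 5.8088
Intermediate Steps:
R(L) = √2*√L (R(L) = √(2*L) = √2*√L)
T(j) = j
√(T(p) + R(O(7, -2))) = √(30 + √2*√7) = √(30 + √14)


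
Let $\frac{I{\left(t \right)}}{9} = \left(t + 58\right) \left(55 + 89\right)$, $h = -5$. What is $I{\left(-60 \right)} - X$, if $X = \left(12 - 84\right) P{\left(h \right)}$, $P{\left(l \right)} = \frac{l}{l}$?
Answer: $-2520$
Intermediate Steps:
$I{\left(t \right)} = 75168 + 1296 t$ ($I{\left(t \right)} = 9 \left(t + 58\right) \left(55 + 89\right) = 9 \left(58 + t\right) 144 = 9 \left(8352 + 144 t\right) = 75168 + 1296 t$)
$P{\left(l \right)} = 1$
$X = -72$ ($X = \left(12 - 84\right) 1 = \left(-72\right) 1 = -72$)
$I{\left(-60 \right)} - X = \left(75168 + 1296 \left(-60\right)\right) - -72 = \left(75168 - 77760\right) + 72 = -2592 + 72 = -2520$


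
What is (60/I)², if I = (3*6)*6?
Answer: 25/81 ≈ 0.30864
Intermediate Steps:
I = 108 (I = 18*6 = 108)
(60/I)² = (60/108)² = (60*(1/108))² = (5/9)² = 25/81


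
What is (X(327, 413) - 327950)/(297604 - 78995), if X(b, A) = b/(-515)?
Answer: -168894577/112583635 ≈ -1.5002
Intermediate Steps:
X(b, A) = -b/515 (X(b, A) = b*(-1/515) = -b/515)
(X(327, 413) - 327950)/(297604 - 78995) = (-1/515*327 - 327950)/(297604 - 78995) = (-327/515 - 327950)/218609 = -168894577/515*1/218609 = -168894577/112583635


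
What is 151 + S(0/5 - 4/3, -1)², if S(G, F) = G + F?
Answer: 1408/9 ≈ 156.44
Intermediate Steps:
S(G, F) = F + G
151 + S(0/5 - 4/3, -1)² = 151 + (-1 + (0/5 - 4/3))² = 151 + (-1 + (0*(⅕) - 4*⅓))² = 151 + (-1 + (0 - 4/3))² = 151 + (-1 - 4/3)² = 151 + (-7/3)² = 151 + 49/9 = 1408/9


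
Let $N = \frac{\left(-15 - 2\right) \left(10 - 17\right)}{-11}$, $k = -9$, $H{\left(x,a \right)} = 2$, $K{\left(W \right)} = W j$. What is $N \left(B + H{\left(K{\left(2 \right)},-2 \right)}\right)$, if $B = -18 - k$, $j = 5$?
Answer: $\frac{833}{11} \approx 75.727$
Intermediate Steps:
$K{\left(W \right)} = 5 W$ ($K{\left(W \right)} = W 5 = 5 W$)
$N = - \frac{119}{11}$ ($N = \left(-17\right) \left(-7\right) \left(- \frac{1}{11}\right) = 119 \left(- \frac{1}{11}\right) = - \frac{119}{11} \approx -10.818$)
$B = -9$ ($B = -18 - -9 = -18 + 9 = -9$)
$N \left(B + H{\left(K{\left(2 \right)},-2 \right)}\right) = - \frac{119 \left(-9 + 2\right)}{11} = \left(- \frac{119}{11}\right) \left(-7\right) = \frac{833}{11}$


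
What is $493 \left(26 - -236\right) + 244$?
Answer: $129410$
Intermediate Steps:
$493 \left(26 - -236\right) + 244 = 493 \left(26 + 236\right) + 244 = 493 \cdot 262 + 244 = 129166 + 244 = 129410$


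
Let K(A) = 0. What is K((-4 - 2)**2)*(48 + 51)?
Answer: 0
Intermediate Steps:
K((-4 - 2)**2)*(48 + 51) = 0*(48 + 51) = 0*99 = 0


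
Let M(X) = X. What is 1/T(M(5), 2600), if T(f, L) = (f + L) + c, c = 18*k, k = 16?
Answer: 1/2893 ≈ 0.00034566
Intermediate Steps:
c = 288 (c = 18*16 = 288)
T(f, L) = 288 + L + f (T(f, L) = (f + L) + 288 = (L + f) + 288 = 288 + L + f)
1/T(M(5), 2600) = 1/(288 + 2600 + 5) = 1/2893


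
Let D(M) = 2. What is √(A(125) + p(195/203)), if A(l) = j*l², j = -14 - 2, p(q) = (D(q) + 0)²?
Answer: 2*I*√62499 ≈ 500.0*I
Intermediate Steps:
p(q) = 4 (p(q) = (2 + 0)² = 2² = 4)
j = -16
A(l) = -16*l²
√(A(125) + p(195/203)) = √(-16*125² + 4) = √(-16*15625 + 4) = √(-250000 + 4) = √(-249996) = 2*I*√62499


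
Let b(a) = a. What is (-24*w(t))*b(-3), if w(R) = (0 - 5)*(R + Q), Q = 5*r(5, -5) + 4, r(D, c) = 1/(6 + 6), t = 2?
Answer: -2310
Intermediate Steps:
r(D, c) = 1/12
Q = 53/12 (Q = 5*(1/12) + 4 = 5/12 + 4 = 53/12 ≈ 4.4167)
w(R) = -265/12 - 5*R (w(R) = (0 - 5)*(R + 53/12) = -5*(53/12 + R) = -265/12 - 5*R)
(-24*w(t))*b(-3) = -24*(-265/12 - 5*2)*(-3) = -24*(-265/12 - 10)*(-3) = -24*(-385/12)*(-3) = 770*(-3) = -2310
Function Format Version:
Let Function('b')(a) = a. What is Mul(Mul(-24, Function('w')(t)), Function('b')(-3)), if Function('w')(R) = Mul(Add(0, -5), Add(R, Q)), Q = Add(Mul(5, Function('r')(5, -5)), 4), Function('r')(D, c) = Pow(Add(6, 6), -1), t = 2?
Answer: -2310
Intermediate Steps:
Function('r')(D, c) = Rational(1, 12) (Function('r')(D, c) = Pow(12, -1) = Rational(1, 12))
Q = Rational(53, 12) (Q = Add(Mul(5, Rational(1, 12)), 4) = Add(Rational(5, 12), 4) = Rational(53, 12) ≈ 4.4167)
Function('w')(R) = Add(Rational(-265, 12), Mul(-5, R)) (Function('w')(R) = Mul(Add(0, -5), Add(R, Rational(53, 12))) = Mul(-5, Add(Rational(53, 12), R)) = Add(Rational(-265, 12), Mul(-5, R)))
Mul(Mul(-24, Function('w')(t)), Function('b')(-3)) = Mul(Mul(-24, Add(Rational(-265, 12), Mul(-5, 2))), -3) = Mul(Mul(-24, Add(Rational(-265, 12), -10)), -3) = Mul(Mul(-24, Rational(-385, 12)), -3) = Mul(770, -3) = -2310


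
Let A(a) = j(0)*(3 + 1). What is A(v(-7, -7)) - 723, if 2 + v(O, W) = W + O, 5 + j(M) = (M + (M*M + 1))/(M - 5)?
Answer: -3719/5 ≈ -743.80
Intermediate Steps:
j(M) = -5 + (1 + M + M²)/(-5 + M) (j(M) = -5 + (M + (M*M + 1))/(M - 5) = -5 + (M + (M² + 1))/(-5 + M) = -5 + (M + (1 + M²))/(-5 + M) = -5 + (1 + M + M²)/(-5 + M))
v(O, W) = -2 + O + W (v(O, W) = -2 + (W + O) = -2 + (O + W) = -2 + O + W)
A(a) = -104/5 (A(a) = ((26 + 0² - 4*0)/(-5 + 0))*(3 + 1) = ((26 + 0 + 0)/(-5))*4 = -⅕*26*4 = -26/5*4 = -104/5)
A(v(-7, -7)) - 723 = -104/5 - 723 = -3719/5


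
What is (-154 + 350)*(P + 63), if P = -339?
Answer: -54096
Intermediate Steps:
(-154 + 350)*(P + 63) = (-154 + 350)*(-339 + 63) = 196*(-276) = -54096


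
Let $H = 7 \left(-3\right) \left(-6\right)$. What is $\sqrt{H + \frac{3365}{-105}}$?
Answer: $\frac{\sqrt{41433}}{21} \approx 9.6929$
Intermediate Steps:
$H = 126$ ($H = \left(-21\right) \left(-6\right) = 126$)
$\sqrt{H + \frac{3365}{-105}} = \sqrt{126 + \frac{3365}{-105}} = \sqrt{126 + 3365 \left(- \frac{1}{105}\right)} = \sqrt{126 - \frac{673}{21}} = \sqrt{\frac{1973}{21}} = \frac{\sqrt{41433}}{21}$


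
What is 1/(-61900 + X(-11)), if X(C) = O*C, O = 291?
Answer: -1/65101 ≈ -1.5361e-5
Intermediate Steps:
X(C) = 291*C
1/(-61900 + X(-11)) = 1/(-61900 + 291*(-11)) = 1/(-61900 - 3201) = 1/(-65101) = -1/65101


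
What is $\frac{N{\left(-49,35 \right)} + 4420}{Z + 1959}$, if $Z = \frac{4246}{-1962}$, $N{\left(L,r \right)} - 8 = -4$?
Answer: $\frac{542493}{239957} \approx 2.2608$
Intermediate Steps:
$N{\left(L,r \right)} = 4$ ($N{\left(L,r \right)} = 8 - 4 = 4$)
$Z = - \frac{2123}{981}$ ($Z = 4246 \left(- \frac{1}{1962}\right) = - \frac{2123}{981} \approx -2.1641$)
$\frac{N{\left(-49,35 \right)} + 4420}{Z + 1959} = \frac{4 + 4420}{- \frac{2123}{981} + 1959} = \frac{4424}{\frac{1919656}{981}} = 4424 \cdot \frac{981}{1919656} = \frac{542493}{239957}$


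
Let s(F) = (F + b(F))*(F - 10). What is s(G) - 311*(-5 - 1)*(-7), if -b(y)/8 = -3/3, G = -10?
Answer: -13022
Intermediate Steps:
b(y) = 8 (b(y) = -(-24)/3 = -8*(-1) = 8)
s(F) = (-10 + F)*(8 + F) (s(F) = (F + 8)*(F - 10) = (8 + F)*(-10 + F) = (-10 + F)*(8 + F))
s(G) - 311*(-5 - 1)*(-7) = (-80 + (-10)² - 2*(-10)) - 311*(-5 - 1)*(-7) = (-80 + 100 + 20) - (-1866)*(-7) = 40 - 311*42 = 40 - 13062 = -13022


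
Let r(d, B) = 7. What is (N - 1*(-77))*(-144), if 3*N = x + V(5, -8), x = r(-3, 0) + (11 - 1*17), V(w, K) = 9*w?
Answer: -13296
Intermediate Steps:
x = 1 (x = 7 + (11 - 1*17) = 7 + (11 - 17) = 7 - 6 = 1)
N = 46/3 (N = (1 + 9*5)/3 = (1 + 45)/3 = (1/3)*46 = 46/3 ≈ 15.333)
(N - 1*(-77))*(-144) = (46/3 - 1*(-77))*(-144) = (46/3 + 77)*(-144) = (277/3)*(-144) = -13296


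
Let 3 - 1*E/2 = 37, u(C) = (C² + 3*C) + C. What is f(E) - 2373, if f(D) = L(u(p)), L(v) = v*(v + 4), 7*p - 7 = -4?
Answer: -5670696/2401 ≈ -2361.8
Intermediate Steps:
p = 3/7 (p = 1 + (⅐)*(-4) = 1 - 4/7 = 3/7 ≈ 0.42857)
u(C) = C² + 4*C
E = -68 (E = 6 - 2*37 = 6 - 74 = -68)
L(v) = v*(4 + v)
f(D) = 26877/2401 (f(D) = (3*(4 + 3/7)/7)*(4 + 3*(4 + 3/7)/7) = ((3/7)*(31/7))*(4 + (3/7)*(31/7)) = 93*(4 + 93/49)/49 = (93/49)*(289/49) = 26877/2401)
f(E) - 2373 = 26877/2401 - 2373 = -5670696/2401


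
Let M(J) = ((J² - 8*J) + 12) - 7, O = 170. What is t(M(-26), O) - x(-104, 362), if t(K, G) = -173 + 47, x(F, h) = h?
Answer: -488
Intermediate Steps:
M(J) = 5 + J² - 8*J (M(J) = (12 + J² - 8*J) - 7 = 5 + J² - 8*J)
t(K, G) = -126
t(M(-26), O) - x(-104, 362) = -126 - 1*362 = -126 - 362 = -488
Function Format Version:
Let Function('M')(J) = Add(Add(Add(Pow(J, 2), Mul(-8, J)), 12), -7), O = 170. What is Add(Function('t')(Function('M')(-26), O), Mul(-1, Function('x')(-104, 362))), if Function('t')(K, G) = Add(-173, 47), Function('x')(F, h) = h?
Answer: -488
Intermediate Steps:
Function('M')(J) = Add(5, Pow(J, 2), Mul(-8, J)) (Function('M')(J) = Add(Add(12, Pow(J, 2), Mul(-8, J)), -7) = Add(5, Pow(J, 2), Mul(-8, J)))
Function('t')(K, G) = -126
Add(Function('t')(Function('M')(-26), O), Mul(-1, Function('x')(-104, 362))) = Add(-126, Mul(-1, 362)) = Add(-126, -362) = -488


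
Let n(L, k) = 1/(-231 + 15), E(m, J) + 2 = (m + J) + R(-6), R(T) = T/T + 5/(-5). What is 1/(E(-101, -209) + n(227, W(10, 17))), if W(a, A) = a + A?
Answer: -216/67393 ≈ -0.0032051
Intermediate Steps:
R(T) = 0 (R(T) = 1 + 5*(-⅕) = 1 - 1 = 0)
E(m, J) = -2 + J + m (E(m, J) = -2 + ((m + J) + 0) = -2 + ((J + m) + 0) = -2 + (J + m) = -2 + J + m)
W(a, A) = A + a
n(L, k) = -1/216 (n(L, k) = 1/(-216) = -1/216)
1/(E(-101, -209) + n(227, W(10, 17))) = 1/((-2 - 209 - 101) - 1/216) = 1/(-312 - 1/216) = 1/(-67393/216) = -216/67393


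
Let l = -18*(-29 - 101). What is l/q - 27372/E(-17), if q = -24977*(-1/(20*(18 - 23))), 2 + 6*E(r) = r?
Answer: 4097576664/474563 ≈ 8634.4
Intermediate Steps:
E(r) = -⅓ + r/6
q = -24977/100 (q = -24977/((-5*(-20))) = -24977/100 ≈ -249.77)
l = 2340 (l = -18*(-130) = 2340)
l/q - 27372/E(-17) = 2340/(-24977/100) - 27372/(-⅓ + (⅙)*(-17)) = 2340*(-100/24977) - 27372/(-⅓ - 17/6) = -234000/24977 - 27372/(-19/6) = -234000/24977 - 27372*(-6/19) = -234000/24977 + 164232/19 = 4097576664/474563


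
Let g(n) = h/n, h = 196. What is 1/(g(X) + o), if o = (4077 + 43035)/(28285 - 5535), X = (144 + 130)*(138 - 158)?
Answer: 239750/487913 ≈ 0.49138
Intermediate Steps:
X = -5480 (X = 274*(-20) = -5480)
g(n) = 196/n
o = 1812/875 (o = 47112/22750 = 47112*(1/22750) = 1812/875 ≈ 2.0709)
1/(g(X) + o) = 1/(196/(-5480) + 1812/875) = 1/(196*(-1/5480) + 1812/875) = 1/(-49/1370 + 1812/875) = 1/(487913/239750) = 239750/487913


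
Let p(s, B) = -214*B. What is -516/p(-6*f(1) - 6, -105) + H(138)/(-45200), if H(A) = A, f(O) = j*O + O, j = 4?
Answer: -440401/16927400 ≈ -0.026017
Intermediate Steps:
f(O) = 5*O (f(O) = 4*O + O = 5*O)
-516/p(-6*f(1) - 6, -105) + H(138)/(-45200) = -516/((-214*(-105))) + 138/(-45200) = -516/22470 + 138*(-1/45200) = -516*1/22470 - 69/22600 = -86/3745 - 69/22600 = -440401/16927400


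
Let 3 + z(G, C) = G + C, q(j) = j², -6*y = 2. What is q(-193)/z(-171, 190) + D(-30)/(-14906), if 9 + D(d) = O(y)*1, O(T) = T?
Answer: 832850615/357744 ≈ 2328.1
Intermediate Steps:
y = -⅓ (y = -⅙*2 = -⅓ ≈ -0.33333)
D(d) = -28/3 (D(d) = -9 - ⅓*1 = -9 - ⅓ = -28/3)
z(G, C) = -3 + C + G (z(G, C) = -3 + (G + C) = -3 + (C + G) = -3 + C + G)
q(-193)/z(-171, 190) + D(-30)/(-14906) = (-193)²/(-3 + 190 - 171) - 28/3/(-14906) = 37249/16 - 28/3*(-1/14906) = 37249*(1/16) + 14/22359 = 37249/16 + 14/22359 = 832850615/357744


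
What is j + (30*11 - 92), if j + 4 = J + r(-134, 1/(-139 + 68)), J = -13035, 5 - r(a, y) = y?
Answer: -908515/71 ≈ -12796.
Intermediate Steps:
r(a, y) = 5 - y
j = -925413/71 (j = -4 + (-13035 + (5 - 1/(-139 + 68))) = -4 + (-13035 + (5 - 1/(-71))) = -4 + (-13035 + (5 - 1*(-1/71))) = -4 + (-13035 + (5 + 1/71)) = -4 + (-13035 + 356/71) = -4 - 925129/71 = -925413/71 ≈ -13034.)
j + (30*11 - 92) = -925413/71 + (30*11 - 92) = -925413/71 + (330 - 92) = -925413/71 + 238 = -908515/71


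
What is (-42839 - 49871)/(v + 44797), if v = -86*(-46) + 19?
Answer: -46355/24386 ≈ -1.9009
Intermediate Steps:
v = 3975 (v = 3956 + 19 = 3975)
(-42839 - 49871)/(v + 44797) = (-42839 - 49871)/(3975 + 44797) = -92710/48772 = -92710*1/48772 = -46355/24386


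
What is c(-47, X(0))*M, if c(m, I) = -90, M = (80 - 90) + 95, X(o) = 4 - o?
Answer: -7650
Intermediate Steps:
M = 85 (M = -10 + 95 = 85)
c(-47, X(0))*M = -90*85 = -7650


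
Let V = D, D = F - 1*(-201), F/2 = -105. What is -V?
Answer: 9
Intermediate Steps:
F = -210 (F = 2*(-105) = -210)
D = -9 (D = -210 - 1*(-201) = -210 + 201 = -9)
V = -9
-V = -1*(-9) = 9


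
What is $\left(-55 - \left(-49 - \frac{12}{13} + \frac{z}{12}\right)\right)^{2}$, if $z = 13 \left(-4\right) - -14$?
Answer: $\frac{22201}{6084} \approx 3.6491$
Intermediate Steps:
$z = -38$ ($z = -52 + 14 = -38$)
$\left(-55 - \left(-49 - \frac{12}{13} + \frac{z}{12}\right)\right)^{2} = \left(-55 - \left(-49 - \frac{19}{6} - \frac{12}{13}\right)\right)^{2} = \left(-55 + \left(49 - \left(- \frac{19}{6} - \frac{12}{13}\right)\right)\right)^{2} = \left(-55 + \left(49 - - \frac{319}{78}\right)\right)^{2} = \left(-55 + \left(49 + \frac{319}{78}\right)\right)^{2} = \left(-55 + \frac{4141}{78}\right)^{2} = \left(- \frac{149}{78}\right)^{2} = \frac{22201}{6084}$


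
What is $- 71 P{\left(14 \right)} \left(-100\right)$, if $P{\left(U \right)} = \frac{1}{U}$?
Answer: $\frac{3550}{7} \approx 507.14$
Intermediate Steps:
$- 71 P{\left(14 \right)} \left(-100\right) = - \frac{71}{14} \left(-100\right) = \left(-71\right) \frac{1}{14} \left(-100\right) = \left(- \frac{71}{14}\right) \left(-100\right) = \frac{3550}{7}$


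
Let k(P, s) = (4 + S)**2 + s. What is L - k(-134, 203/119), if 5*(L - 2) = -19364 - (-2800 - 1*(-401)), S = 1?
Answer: -58101/17 ≈ -3417.7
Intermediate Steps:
k(P, s) = 25 + s (k(P, s) = (4 + 1)**2 + s = 5**2 + s = 25 + s)
L = -3391 (L = 2 + (-19364 - (-2800 - 1*(-401)))/5 = 2 + (-19364 - (-2800 + 401))/5 = 2 + (-19364 - 1*(-2399))/5 = 2 + (-19364 + 2399)/5 = 2 + (1/5)*(-16965) = 2 - 3393 = -3391)
L - k(-134, 203/119) = -3391 - (25 + 203/119) = -3391 - (25 + 203*(1/119)) = -3391 - (25 + 29/17) = -3391 - 1*454/17 = -3391 - 454/17 = -58101/17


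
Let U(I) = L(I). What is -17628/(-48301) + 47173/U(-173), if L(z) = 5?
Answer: 2278591213/241505 ≈ 9435.0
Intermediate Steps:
U(I) = 5
-17628/(-48301) + 47173/U(-173) = -17628/(-48301) + 47173/5 = -17628*(-1/48301) + 47173*(1/5) = 17628/48301 + 47173/5 = 2278591213/241505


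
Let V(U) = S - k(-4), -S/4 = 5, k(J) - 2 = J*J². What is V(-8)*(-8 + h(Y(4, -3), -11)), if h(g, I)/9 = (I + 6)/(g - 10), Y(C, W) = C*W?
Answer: -2751/11 ≈ -250.09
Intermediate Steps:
k(J) = 2 + J³ (k(J) = 2 + J*J² = 2 + J³)
S = -20 (S = -4*5 = -20)
V(U) = 42 (V(U) = -20 - (2 + (-4)³) = -20 - (2 - 64) = -20 - 1*(-62) = -20 + 62 = 42)
h(g, I) = 9*(6 + I)/(-10 + g) (h(g, I) = 9*((I + 6)/(g - 10)) = 9*((6 + I)/(-10 + g)) = 9*(6 + I)/(-10 + g))
V(-8)*(-8 + h(Y(4, -3), -11)) = 42*(-8 + 9*(6 - 11)/(-10 + 4*(-3))) = 42*(-8 + 9*(-5)/(-10 - 12)) = 42*(-8 + 9*(-5)/(-22)) = 42*(-8 + 9*(-1/22)*(-5)) = 42*(-8 + 45/22) = 42*(-131/22) = -2751/11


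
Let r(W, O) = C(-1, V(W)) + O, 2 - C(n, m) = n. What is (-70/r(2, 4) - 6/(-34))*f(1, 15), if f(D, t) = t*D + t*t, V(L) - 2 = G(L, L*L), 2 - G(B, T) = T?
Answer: -40080/17 ≈ -2357.6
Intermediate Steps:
G(B, T) = 2 - T
V(L) = 4 - L² (V(L) = 2 + (2 - L*L) = 2 + (2 - L²) = 4 - L²)
C(n, m) = 2 - n
r(W, O) = 3 + O (r(W, O) = (2 - 1*(-1)) + O = (2 + 1) + O = 3 + O)
f(D, t) = t² + D*t (f(D, t) = D*t + t² = t² + D*t)
(-70/r(2, 4) - 6/(-34))*f(1, 15) = (-70/(3 + 4) - 6/(-34))*(15*(1 + 15)) = (-70/7 - 6*(-1/34))*(15*16) = (-70*⅐ + 3/17)*240 = (-10 + 3/17)*240 = -167/17*240 = -40080/17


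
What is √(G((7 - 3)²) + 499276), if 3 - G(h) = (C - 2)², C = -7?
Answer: √499198 ≈ 706.54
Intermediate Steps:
G(h) = -78 (G(h) = 3 - (-7 - 2)² = 3 - 1*(-9)² = 3 - 1*81 = 3 - 81 = -78)
√(G((7 - 3)²) + 499276) = √(-78 + 499276) = √499198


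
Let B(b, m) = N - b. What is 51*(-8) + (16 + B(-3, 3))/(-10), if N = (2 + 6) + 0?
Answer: -4107/10 ≈ -410.70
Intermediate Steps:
N = 8 (N = 8 + 0 = 8)
B(b, m) = 8 - b
51*(-8) + (16 + B(-3, 3))/(-10) = 51*(-8) + (16 + (8 - 1*(-3)))/(-10) = -408 + (16 + (8 + 3))*(-⅒) = -408 + (16 + 11)*(-⅒) = -408 + 27*(-⅒) = -408 - 27/10 = -4107/10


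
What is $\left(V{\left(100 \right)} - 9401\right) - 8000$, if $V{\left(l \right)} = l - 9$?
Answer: $-17310$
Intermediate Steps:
$V{\left(l \right)} = -9 + l$ ($V{\left(l \right)} = l - 9 = -9 + l$)
$\left(V{\left(100 \right)} - 9401\right) - 8000 = \left(\left(-9 + 100\right) - 9401\right) - 8000 = \left(91 - 9401\right) - 8000 = -9310 - 8000 = -17310$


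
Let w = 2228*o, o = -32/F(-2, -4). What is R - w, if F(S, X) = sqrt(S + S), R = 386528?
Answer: 386528 - 35648*I ≈ 3.8653e+5 - 35648.0*I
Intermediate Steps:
F(S, X) = sqrt(2)*sqrt(S) (F(S, X) = sqrt(2*S) = sqrt(2)*sqrt(S))
o = 16*I (o = -32*(-I/2) = -(-16)*I = 16*I ≈ 16.0*I)
w = 35648*I (w = 2228*(16*I) = 35648*I ≈ 35648.0*I)
R - w = 386528 - 35648*I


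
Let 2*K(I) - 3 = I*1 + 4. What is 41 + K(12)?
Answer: 101/2 ≈ 50.500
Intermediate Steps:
K(I) = 7/2 + I/2 (K(I) = 3/2 + (I*1 + 4)/2 = 3/2 + (I + 4)/2 = 3/2 + (4 + I)/2 = 3/2 + (2 + I/2) = 7/2 + I/2)
41 + K(12) = 41 + (7/2 + (½)*12) = 41 + (7/2 + 6) = 41 + 19/2 = 101/2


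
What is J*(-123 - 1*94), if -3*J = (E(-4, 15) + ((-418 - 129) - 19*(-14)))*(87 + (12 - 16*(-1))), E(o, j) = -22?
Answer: -2520455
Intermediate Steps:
J = 11615 (J = -(-22 + ((-418 - 129) - 19*(-14)))*(87 + (12 - 16*(-1)))/3 = -(-22 + (-547 + 266))*(87 + (12 + 16))/3 = -(-22 - 281)*(87 + 28)/3 = -(-101)*115 = -⅓*(-34845) = 11615)
J*(-123 - 1*94) = 11615*(-123 - 1*94) = 11615*(-123 - 94) = 11615*(-217) = -2520455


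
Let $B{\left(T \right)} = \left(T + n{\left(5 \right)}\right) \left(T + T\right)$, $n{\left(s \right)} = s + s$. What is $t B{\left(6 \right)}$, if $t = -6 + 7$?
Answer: $192$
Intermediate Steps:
$n{\left(s \right)} = 2 s$
$B{\left(T \right)} = 2 T \left(10 + T\right)$ ($B{\left(T \right)} = \left(T + 2 \cdot 5\right) \left(T + T\right) = \left(T + 10\right) 2 T = \left(10 + T\right) 2 T = 2 T \left(10 + T\right)$)
$t = 1$
$t B{\left(6 \right)} = 1 \cdot 2 \cdot 6 \left(10 + 6\right) = 1 \cdot 2 \cdot 6 \cdot 16 = 1 \cdot 192 = 192$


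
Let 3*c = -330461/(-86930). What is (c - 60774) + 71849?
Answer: 2888579711/260790 ≈ 11076.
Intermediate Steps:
c = 330461/260790 (c = (-330461/(-86930))/3 = (-330461*(-1/86930))/3 = (1/3)*(330461/86930) = 330461/260790 ≈ 1.2672)
(c - 60774) + 71849 = (330461/260790 - 60774) + 71849 = -15848920999/260790 + 71849 = 2888579711/260790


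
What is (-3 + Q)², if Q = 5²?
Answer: 484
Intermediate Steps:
Q = 25
(-3 + Q)² = (-3 + 25)² = 22² = 484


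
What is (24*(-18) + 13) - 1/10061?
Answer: -4215560/10061 ≈ -419.00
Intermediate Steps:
(24*(-18) + 13) - 1/10061 = (-432 + 13) - 1*1/10061 = -419 - 1/10061 = -4215560/10061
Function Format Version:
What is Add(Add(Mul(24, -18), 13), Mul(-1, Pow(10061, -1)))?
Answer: Rational(-4215560, 10061) ≈ -419.00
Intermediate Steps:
Add(Add(Mul(24, -18), 13), Mul(-1, Pow(10061, -1))) = Add(Add(-432, 13), Mul(-1, Rational(1, 10061))) = Add(-419, Rational(-1, 10061)) = Rational(-4215560, 10061)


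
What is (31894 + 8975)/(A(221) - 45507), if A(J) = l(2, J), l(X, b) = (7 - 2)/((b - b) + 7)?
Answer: -286083/318544 ≈ -0.89810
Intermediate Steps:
l(X, b) = 5/7 (l(X, b) = 5/(0 + 7) = 5/7)
A(J) = 5/7
(31894 + 8975)/(A(221) - 45507) = (31894 + 8975)/(5/7 - 45507) = 40869/(-318544/7) = 40869*(-7/318544) = -286083/318544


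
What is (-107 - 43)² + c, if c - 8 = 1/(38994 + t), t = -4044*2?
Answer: 695632249/30906 ≈ 22508.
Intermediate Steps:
t = -8088
c = 247249/30906 (c = 8 + 1/(38994 - 8088) = 8 + 1/30906 = 247249/30906 ≈ 8.0000)
(-107 - 43)² + c = (-107 - 43)² + 247249/30906 = (-150)² + 247249/30906 = 22500 + 247249/30906 = 695632249/30906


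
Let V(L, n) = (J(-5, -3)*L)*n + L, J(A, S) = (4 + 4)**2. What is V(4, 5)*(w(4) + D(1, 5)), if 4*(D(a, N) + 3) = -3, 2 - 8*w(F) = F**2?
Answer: -7062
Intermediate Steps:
w(F) = 1/4 - F**2/8
D(a, N) = -15/4 (D(a, N) = -3 + (1/4)*(-3) = -3 - 3/4 = -15/4)
J(A, S) = 64 (J(A, S) = 8**2 = 64)
V(L, n) = L + 64*L*n (V(L, n) = (64*L)*n + L = 64*L*n + L = L + 64*L*n)
V(4, 5)*(w(4) + D(1, 5)) = (4*(1 + 64*5))*((1/4 - 1/8*4**2) - 15/4) = (4*(1 + 320))*((1/4 - 1/8*16) - 15/4) = (4*321)*((1/4 - 2) - 15/4) = 1284*(-7/4 - 15/4) = 1284*(-11/2) = -7062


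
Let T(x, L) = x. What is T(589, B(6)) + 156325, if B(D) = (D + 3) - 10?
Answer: 156914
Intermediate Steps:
B(D) = -7 + D (B(D) = (3 + D) - 10 = -7 + D)
T(589, B(6)) + 156325 = 589 + 156325 = 156914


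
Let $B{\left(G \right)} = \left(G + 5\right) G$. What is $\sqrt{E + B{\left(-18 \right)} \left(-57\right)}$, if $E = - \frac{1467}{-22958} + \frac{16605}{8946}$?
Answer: $\frac{3 i \sqrt{48228812712649569}}{5705063} \approx 115.48 i$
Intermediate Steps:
$E = \frac{10953927}{5705063}$ ($E = \left(-1467\right) \left(- \frac{1}{22958}\right) + 16605 \cdot \frac{1}{8946} = \frac{1467}{22958} + \frac{1845}{994} = \frac{10953927}{5705063} \approx 1.92$)
$B{\left(G \right)} = G \left(5 + G\right)$ ($B{\left(G \right)} = \left(5 + G\right) G = G \left(5 + G\right)$)
$\sqrt{E + B{\left(-18 \right)} \left(-57\right)} = \sqrt{\frac{10953927}{5705063} + - 18 \left(5 - 18\right) \left(-57\right)} = \sqrt{\frac{10953927}{5705063} + \left(-18\right) \left(-13\right) \left(-57\right)} = \sqrt{\frac{10953927}{5705063} + 234 \left(-57\right)} = \sqrt{\frac{10953927}{5705063} - 13338} = \sqrt{- \frac{76083176367}{5705063}} = \frac{3 i \sqrt{48228812712649569}}{5705063}$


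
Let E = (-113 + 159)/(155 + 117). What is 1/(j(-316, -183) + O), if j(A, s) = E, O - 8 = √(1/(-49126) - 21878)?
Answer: 3711371048/9969871387715 - 101728*I*√436360123374/9969871387715 ≈ 0.00037226 - 0.0067402*I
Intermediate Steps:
O = 8 + I*√436360123374/4466 (O = 8 + √(1/(-49126) - 21878) = 8 + √(-1/49126 - 21878) = 8 + √(-1074778629/49126) = 8 + I*√436360123374/4466 ≈ 8.0 + 147.91*I)
E = 23/136 (E = 46/272 = 46*(1/272) = 23/136 ≈ 0.16912)
j(A, s) = 23/136
1/(j(-316, -183) + O) = 1/(23/136 + (8 + I*√436360123374/4466)) = 1/(1111/136 + I*√436360123374/4466)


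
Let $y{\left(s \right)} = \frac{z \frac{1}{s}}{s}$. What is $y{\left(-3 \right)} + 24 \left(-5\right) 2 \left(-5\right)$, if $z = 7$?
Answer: $\frac{10807}{9} \approx 1200.8$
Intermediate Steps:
$y{\left(s \right)} = \frac{7}{s^{2}}$ ($y{\left(s \right)} = \frac{7 \frac{1}{s}}{s} = \frac{7}{s^{2}}$)
$y{\left(-3 \right)} + 24 \left(-5\right) 2 \left(-5\right) = \frac{7}{9} + 24 \left(-5\right) 2 \left(-5\right) = 7 \cdot \frac{1}{9} + 24 \left(\left(-10\right) \left(-5\right)\right) = \frac{7}{9} + 24 \cdot 50 = \frac{7}{9} + 1200 = \frac{10807}{9}$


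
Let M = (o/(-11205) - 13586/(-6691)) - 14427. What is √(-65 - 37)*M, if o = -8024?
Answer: -1081424573971*I*√102/74972655 ≈ -1.4568e+5*I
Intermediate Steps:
M = -1081424573971/74972655 (M = (-8024/(-11205) - 13586/(-6691)) - 14427 = (-8024*(-1/11205) - 13586*(-1/6691)) - 14427 = (8024/11205 + 13586/6691) - 14427 = 205919714/74972655 - 14427 = -1081424573971/74972655 ≈ -14424.)
√(-65 - 37)*M = √(-65 - 37)*(-1081424573971/74972655) = √(-102)*(-1081424573971/74972655) = (I*√102)*(-1081424573971/74972655) = -1081424573971*I*√102/74972655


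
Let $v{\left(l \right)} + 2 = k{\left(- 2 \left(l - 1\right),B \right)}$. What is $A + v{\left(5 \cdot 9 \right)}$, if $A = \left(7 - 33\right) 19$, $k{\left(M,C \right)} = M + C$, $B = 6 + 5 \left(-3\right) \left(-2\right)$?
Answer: $-548$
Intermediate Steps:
$B = 36$ ($B = 6 - -30 = 6 + 30 = 36$)
$k{\left(M,C \right)} = C + M$
$v{\left(l \right)} = 36 - 2 l$ ($v{\left(l \right)} = -2 - \left(-36 + 2 \left(l - 1\right)\right) = -2 - \left(-36 + 2 \left(-1 + l\right)\right) = -2 + \left(36 - \left(-2 + 2 l\right)\right) = -2 - \left(-38 + 2 l\right) = 36 - 2 l$)
$A = -494$ ($A = \left(-26\right) 19 = -494$)
$A + v{\left(5 \cdot 9 \right)} = -494 + \left(36 - 2 \cdot 5 \cdot 9\right) = -494 + \left(36 - 90\right) = -494 - 54 = -548$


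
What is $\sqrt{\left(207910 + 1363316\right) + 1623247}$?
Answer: $\sqrt{3194473} \approx 1787.3$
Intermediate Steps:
$\sqrt{\left(207910 + 1363316\right) + 1623247} = \sqrt{1571226 + 1623247} = \sqrt{3194473}$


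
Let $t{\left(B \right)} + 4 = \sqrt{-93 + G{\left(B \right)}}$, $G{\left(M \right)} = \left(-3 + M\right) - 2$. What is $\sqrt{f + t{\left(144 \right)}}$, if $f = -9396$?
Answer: $\sqrt{-9400 + \sqrt{46}} \approx 96.919 i$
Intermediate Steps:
$G{\left(M \right)} = -5 + M$
$t{\left(B \right)} = -4 + \sqrt{-98 + B}$ ($t{\left(B \right)} = -4 + \sqrt{-93 + \left(-5 + B\right)} = -4 + \sqrt{-98 + B}$)
$\sqrt{f + t{\left(144 \right)}} = \sqrt{-9396 - \left(4 - \sqrt{-98 + 144}\right)} = \sqrt{-9396 - \left(4 - \sqrt{46}\right)} = \sqrt{-9400 + \sqrt{46}}$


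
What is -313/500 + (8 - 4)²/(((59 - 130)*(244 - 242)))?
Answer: -26223/35500 ≈ -0.73868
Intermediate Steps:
-313/500 + (8 - 4)²/(((59 - 130)*(244 - 242))) = -313*1/500 + 4²/((-71*2)) = -313/500 + 16/(-142) = -313/500 + 16*(-1/142) = -313/500 - 8/71 = -26223/35500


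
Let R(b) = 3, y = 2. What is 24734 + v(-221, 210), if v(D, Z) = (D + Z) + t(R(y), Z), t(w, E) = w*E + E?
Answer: 25563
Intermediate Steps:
t(w, E) = E + E*w (t(w, E) = E*w + E = E + E*w)
v(D, Z) = D + 5*Z (v(D, Z) = (D + Z) + Z*(1 + 3) = (D + Z) + Z*4 = (D + Z) + 4*Z = D + 5*Z)
24734 + v(-221, 210) = 24734 + (-221 + 5*210) = 24734 + (-221 + 1050) = 24734 + 829 = 25563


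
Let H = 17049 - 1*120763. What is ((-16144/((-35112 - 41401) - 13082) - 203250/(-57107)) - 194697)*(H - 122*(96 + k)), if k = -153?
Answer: 19277463692653667144/1023300333 ≈ 1.8839e+10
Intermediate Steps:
H = -103714 (H = 17049 - 120763 = -103714)
((-16144/((-35112 - 41401) - 13082) - 203250/(-57107)) - 194697)*(H - 122*(96 + k)) = ((-16144/((-35112 - 41401) - 13082) - 203250/(-57107)) - 194697)*(-103714 - 122*(96 - 153)) = ((-16144/(-76513 - 13082) - 203250*(-1/57107)) - 194697)*(-103714 - 122*(-57)) = ((-16144/(-89595) + 203250/57107) - 194697)*(-103714 + 6954) = ((-16144*(-1/89595) + 203250/57107) - 194697)*(-96760) = ((16144/89595 + 203250/57107) - 194697)*(-96760) = (19132119158/5116501665 - 194697)*(-96760) = -996148392551347/5116501665*(-96760) = 19277463692653667144/1023300333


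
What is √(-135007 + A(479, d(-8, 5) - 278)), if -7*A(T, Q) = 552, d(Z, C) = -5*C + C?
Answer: I*√6619207/7 ≈ 367.54*I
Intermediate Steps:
d(Z, C) = -4*C
A(T, Q) = -552/7 (A(T, Q) = -⅐*552 = -552/7)
√(-135007 + A(479, d(-8, 5) - 278)) = √(-135007 - 552/7) = √(-945601/7) = I*√6619207/7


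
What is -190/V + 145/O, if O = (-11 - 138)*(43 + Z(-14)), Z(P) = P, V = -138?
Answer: 13810/10281 ≈ 1.3433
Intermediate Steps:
O = -4321 (O = (-11 - 138)*(43 - 14) = -149*29 = -4321)
-190/V + 145/O = -190/(-138) + 145/(-4321) = -190*(-1/138) + 145*(-1/4321) = 95/69 - 5/149 = 13810/10281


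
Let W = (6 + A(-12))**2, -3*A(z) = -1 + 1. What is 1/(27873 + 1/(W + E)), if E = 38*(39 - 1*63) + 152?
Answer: 724/20180051 ≈ 3.5877e-5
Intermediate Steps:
A(z) = 0 (A(z) = -(-1 + 1)/3 = -1/3*0 = 0)
W = 36 (W = (6 + 0)**2 = 6**2 = 36)
E = -760 (E = 38*(39 - 63) + 152 = 38*(-24) + 152 = -912 + 152 = -760)
1/(27873 + 1/(W + E)) = 1/(27873 + 1/(36 - 760)) = 1/(27873 + 1/(-724)) = 1/(27873 - 1/724) = 1/(20180051/724) = 724/20180051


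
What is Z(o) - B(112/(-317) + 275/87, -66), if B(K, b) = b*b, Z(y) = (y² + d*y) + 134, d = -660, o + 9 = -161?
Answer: 136878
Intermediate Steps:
o = -170 (o = -9 - 161 = -170)
Z(y) = 134 + y² - 660*y (Z(y) = (y² - 660*y) + 134 = 134 + y² - 660*y)
B(K, b) = b²
Z(o) - B(112/(-317) + 275/87, -66) = (134 + (-170)² - 660*(-170)) - 1*(-66)² = (134 + 28900 + 112200) - 1*4356 = 141234 - 4356 = 136878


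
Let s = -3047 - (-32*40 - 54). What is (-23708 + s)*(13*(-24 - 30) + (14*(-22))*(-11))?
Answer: -68280806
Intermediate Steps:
s = -1713 (s = -3047 - (-1280 - 54) = -3047 - 1*(-1334) = -3047 + 1334 = -1713)
(-23708 + s)*(13*(-24 - 30) + (14*(-22))*(-11)) = (-23708 - 1713)*(13*(-24 - 30) + (14*(-22))*(-11)) = -25421*(13*(-54) - 308*(-11)) = -25421*(-702 + 3388) = -25421*2686 = -68280806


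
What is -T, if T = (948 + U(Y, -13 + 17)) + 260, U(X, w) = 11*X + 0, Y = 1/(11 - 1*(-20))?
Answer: -37459/31 ≈ -1208.4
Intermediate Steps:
Y = 1/31 (Y = 1/(11 + 20) = 1/31 ≈ 0.032258)
U(X, w) = 11*X
T = 37459/31 (T = (948 + 11*(1/31)) + 260 = (948 + 11/31) + 260 = 29399/31 + 260 = 37459/31 ≈ 1208.4)
-T = -1*37459/31 = -37459/31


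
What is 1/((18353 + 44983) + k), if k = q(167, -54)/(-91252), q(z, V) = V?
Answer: 45626/2889768363 ≈ 1.5789e-5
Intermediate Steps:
k = 27/45626 (k = -54/(-91252) = -54*(-1/91252) = 27/45626 ≈ 0.00059177)
1/((18353 + 44983) + k) = 1/((18353 + 44983) + 27/45626) = 1/(63336 + 27/45626) = 1/(2889768363/45626) = 45626/2889768363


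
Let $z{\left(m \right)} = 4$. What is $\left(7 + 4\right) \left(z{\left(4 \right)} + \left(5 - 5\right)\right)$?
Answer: $44$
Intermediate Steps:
$\left(7 + 4\right) \left(z{\left(4 \right)} + \left(5 - 5\right)\right) = \left(7 + 4\right) \left(4 + \left(5 - 5\right)\right) = 11 \left(4 + 0\right) = 11 \cdot 4 = 44$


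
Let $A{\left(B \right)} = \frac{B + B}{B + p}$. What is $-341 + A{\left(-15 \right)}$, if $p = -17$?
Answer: $- \frac{5441}{16} \approx -340.06$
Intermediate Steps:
$A{\left(B \right)} = \frac{2 B}{-17 + B}$ ($A{\left(B \right)} = \frac{B + B}{B - 17} = \frac{2 B}{-17 + B}$)
$-341 + A{\left(-15 \right)} = -341 + 2 \left(-15\right) \frac{1}{-17 - 15} = -341 + 2 \left(-15\right) \frac{1}{-32} = -341 + 2 \left(-15\right) \left(- \frac{1}{32}\right) = -341 + \frac{15}{16} = - \frac{5441}{16}$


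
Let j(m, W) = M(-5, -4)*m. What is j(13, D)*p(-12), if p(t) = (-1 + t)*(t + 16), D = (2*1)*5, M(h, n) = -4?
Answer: 2704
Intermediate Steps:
D = 10 (D = 2*5 = 10)
j(m, W) = -4*m
p(t) = (-1 + t)*(16 + t)
j(13, D)*p(-12) = (-4*13)*(-16 + (-12)**2 + 15*(-12)) = -52*(-16 + 144 - 180) = -52*(-52) = 2704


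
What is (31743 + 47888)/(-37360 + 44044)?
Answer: 79631/6684 ≈ 11.914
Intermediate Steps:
(31743 + 47888)/(-37360 + 44044) = 79631/6684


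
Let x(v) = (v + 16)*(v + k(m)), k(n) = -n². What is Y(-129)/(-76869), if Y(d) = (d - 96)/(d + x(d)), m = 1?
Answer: 25/124365501 ≈ 2.0102e-7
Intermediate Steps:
x(v) = (-1 + v)*(16 + v) (x(v) = (v + 16)*(v - 1*1²) = (16 + v)*(v - 1*1) = (16 + v)*(v - 1) = (16 + v)*(-1 + v) = (-1 + v)*(16 + v))
Y(d) = (-96 + d)/(-16 + d² + 16*d) (Y(d) = (d - 96)/(d + (-16 + d² + 15*d)) = (-96 + d)/(-16 + d² + 16*d))
Y(-129)/(-76869) = ((-96 - 129)/(-16 + (-129)² + 16*(-129)))/(-76869) = (-225/(-16 + 16641 - 2064))*(-1/76869) = (-225/14561)*(-1/76869) = ((1/14561)*(-225))*(-1/76869) = -225/14561*(-1/76869) = 25/124365501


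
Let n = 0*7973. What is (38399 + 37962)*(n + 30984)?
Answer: 2365969224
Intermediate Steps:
n = 0
(38399 + 37962)*(n + 30984) = (38399 + 37962)*(0 + 30984) = 76361*30984 = 2365969224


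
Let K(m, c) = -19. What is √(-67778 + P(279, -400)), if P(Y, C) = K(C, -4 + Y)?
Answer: 27*I*√93 ≈ 260.38*I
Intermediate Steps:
P(Y, C) = -19
√(-67778 + P(279, -400)) = √(-67778 - 19) = √(-67797) = 27*I*√93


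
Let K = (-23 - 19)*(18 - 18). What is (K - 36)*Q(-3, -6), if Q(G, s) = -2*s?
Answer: -432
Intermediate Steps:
K = 0 (K = -42*0 = 0)
(K - 36)*Q(-3, -6) = (0 - 36)*(-2*(-6)) = -36*12 = -432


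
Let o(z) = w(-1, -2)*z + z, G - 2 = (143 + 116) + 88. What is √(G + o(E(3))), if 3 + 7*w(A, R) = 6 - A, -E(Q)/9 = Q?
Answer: √15022/7 ≈ 17.509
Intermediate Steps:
E(Q) = -9*Q
w(A, R) = 3/7 - A/7 (w(A, R) = -3/7 + (6 - A)/7 = -3/7 + (6/7 - A/7) = 3/7 - A/7)
G = 349 (G = 2 + ((143 + 116) + 88) = 2 + (259 + 88) = 2 + 347 = 349)
o(z) = 11*z/7 (o(z) = (3/7 - ⅐*(-1))*z + z = (3/7 + ⅐)*z + z = 4*z/7 + z = 11*z/7)
√(G + o(E(3))) = √(349 + 11*(-9*3)/7) = √(349 + (11/7)*(-27)) = √(349 - 297/7) = √(2146/7) = √15022/7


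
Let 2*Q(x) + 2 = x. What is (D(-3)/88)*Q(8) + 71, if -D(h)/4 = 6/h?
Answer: 784/11 ≈ 71.273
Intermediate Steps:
D(h) = -24/h
Q(x) = -1 + x/2
(D(-3)/88)*Q(8) + 71 = (-24/(-3)/88)*(-1 + (½)*8) + 71 = (-24*(-⅓)*(1/88))*(-1 + 4) + 71 = (8*(1/88))*3 + 71 = (1/11)*3 + 71 = 3/11 + 71 = 784/11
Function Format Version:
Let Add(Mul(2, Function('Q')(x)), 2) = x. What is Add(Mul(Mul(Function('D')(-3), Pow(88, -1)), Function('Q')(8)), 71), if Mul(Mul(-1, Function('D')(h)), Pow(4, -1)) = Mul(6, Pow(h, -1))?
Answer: Rational(784, 11) ≈ 71.273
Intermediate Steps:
Function('D')(h) = Mul(-24, Pow(h, -1)) (Function('D')(h) = Mul(-4, Mul(6, Pow(h, -1))) = Mul(-24, Pow(h, -1)))
Function('Q')(x) = Add(-1, Mul(Rational(1, 2), x))
Add(Mul(Mul(Function('D')(-3), Pow(88, -1)), Function('Q')(8)), 71) = Add(Mul(Mul(Mul(-24, Pow(-3, -1)), Pow(88, -1)), Add(-1, Mul(Rational(1, 2), 8))), 71) = Add(Mul(Mul(Mul(-24, Rational(-1, 3)), Rational(1, 88)), Add(-1, 4)), 71) = Add(Mul(Mul(8, Rational(1, 88)), 3), 71) = Add(Mul(Rational(1, 11), 3), 71) = Add(Rational(3, 11), 71) = Rational(784, 11)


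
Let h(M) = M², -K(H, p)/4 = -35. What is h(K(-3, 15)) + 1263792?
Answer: 1283392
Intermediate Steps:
K(H, p) = 140 (K(H, p) = -4*(-35) = 140)
h(K(-3, 15)) + 1263792 = 140² + 1263792 = 19600 + 1263792 = 1283392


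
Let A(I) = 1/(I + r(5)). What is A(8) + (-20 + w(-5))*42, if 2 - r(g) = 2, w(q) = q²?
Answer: 1681/8 ≈ 210.13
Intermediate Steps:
r(g) = 0 (r(g) = 2 - 1*2 = 2 - 2 = 0)
A(I) = 1/I (A(I) = 1/(I + 0) = 1/I)
A(8) + (-20 + w(-5))*42 = 1/8 + (-20 + (-5)²)*42 = ⅛ + (-20 + 25)*42 = ⅛ + 5*42 = ⅛ + 210 = 1681/8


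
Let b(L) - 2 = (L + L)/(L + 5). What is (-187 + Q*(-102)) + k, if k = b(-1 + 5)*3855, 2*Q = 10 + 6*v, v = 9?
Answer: 23057/3 ≈ 7685.7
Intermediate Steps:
Q = 32 (Q = (10 + 6*9)/2 = (10 + 54)/2 = (1/2)*64 = 32)
b(L) = 2 + 2*L/(5 + L) (b(L) = 2 + (L + L)/(L + 5) = 2 + (2*L)/(5 + L) = 2 + 2*L/(5 + L))
k = 33410/3 (k = (2*(5 + 2*(-1 + 5))/(5 + (-1 + 5)))*3855 = (2*(5 + 2*4)/(5 + 4))*3855 = (2*(5 + 8)/9)*3855 = (2*(1/9)*13)*3855 = (26/9)*3855 = 33410/3 ≈ 11137.)
(-187 + Q*(-102)) + k = (-187 + 32*(-102)) + 33410/3 = (-187 - 3264) + 33410/3 = -3451 + 33410/3 = 23057/3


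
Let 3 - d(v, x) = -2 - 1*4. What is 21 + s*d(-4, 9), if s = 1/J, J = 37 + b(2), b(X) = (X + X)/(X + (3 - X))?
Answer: 2442/115 ≈ 21.235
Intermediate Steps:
b(X) = 2*X/3 (b(X) = (2*X)/3 = (2*X)*(1/3) = 2*X/3)
d(v, x) = 9 (d(v, x) = 3 - (-2 - 1*4) = 3 - (-2 - 4) = 3 - 1*(-6) = 3 + 6 = 9)
J = 115/3 (J = 37 + (2/3)*2 = 37 + 4/3 = 115/3 ≈ 38.333)
s = 3/115 (s = 1/(115/3) = 3/115 ≈ 0.026087)
21 + s*d(-4, 9) = 21 + (3/115)*9 = 21 + 27/115 = 2442/115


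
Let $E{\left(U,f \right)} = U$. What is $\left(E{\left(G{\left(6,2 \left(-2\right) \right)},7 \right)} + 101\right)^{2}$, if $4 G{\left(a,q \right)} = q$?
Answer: $10000$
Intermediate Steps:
$G{\left(a,q \right)} = \frac{q}{4}$
$\left(E{\left(G{\left(6,2 \left(-2\right) \right)},7 \right)} + 101\right)^{2} = \left(\frac{2 \left(-2\right)}{4} + 101\right)^{2} = \left(\frac{1}{4} \left(-4\right) + 101\right)^{2} = \left(-1 + 101\right)^{2} = 100^{2} = 10000$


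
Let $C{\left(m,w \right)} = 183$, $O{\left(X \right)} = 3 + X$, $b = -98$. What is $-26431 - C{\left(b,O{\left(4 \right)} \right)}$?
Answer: $-26614$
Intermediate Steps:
$-26431 - C{\left(b,O{\left(4 \right)} \right)} = -26431 - 183 = -26614$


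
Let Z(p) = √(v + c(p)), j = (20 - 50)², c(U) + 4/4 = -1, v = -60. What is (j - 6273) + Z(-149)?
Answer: -5373 + I*√62 ≈ -5373.0 + 7.874*I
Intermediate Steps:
c(U) = -2 (c(U) = -1 - 1 = -2)
j = 900 (j = (-30)² = 900)
Z(p) = I*√62 (Z(p) = √(-60 - 2) = √(-62) = I*√62)
(j - 6273) + Z(-149) = (900 - 6273) + I*√62 = -5373 + I*√62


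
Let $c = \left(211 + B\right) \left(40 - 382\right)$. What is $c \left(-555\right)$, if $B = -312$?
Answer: $-19170810$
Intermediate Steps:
$c = 34542$ ($c = \left(211 - 312\right) \left(40 - 382\right) = \left(-101\right) \left(-342\right) = 34542$)
$c \left(-555\right) = 34542 \left(-555\right) = -19170810$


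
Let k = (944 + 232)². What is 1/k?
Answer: 1/1382976 ≈ 7.2308e-7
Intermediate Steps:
k = 1382976 (k = 1176² = 1382976)
1/k = 1/1382976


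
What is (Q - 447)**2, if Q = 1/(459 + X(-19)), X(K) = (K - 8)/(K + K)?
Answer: 60974312046025/305165961 ≈ 1.9981e+5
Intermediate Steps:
X(K) = (-8 + K)/(2*K) (X(K) = (-8 + K)/((2*K)) = (-8 + K)*(1/(2*K)) = (-8 + K)/(2*K))
Q = 38/17469 (Q = 1/(459 + (1/2)*(-8 - 19)/(-19)) = 1/(459 + (1/2)*(-1/19)*(-27)) = 1/(459 + 27/38) = 1/(17469/38) = 38/17469 ≈ 0.0021753)
(Q - 447)**2 = (38/17469 - 447)**2 = (-7808605/17469)**2 = 60974312046025/305165961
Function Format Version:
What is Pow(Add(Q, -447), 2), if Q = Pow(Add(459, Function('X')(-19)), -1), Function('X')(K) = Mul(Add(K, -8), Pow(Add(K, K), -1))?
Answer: Rational(60974312046025, 305165961) ≈ 1.9981e+5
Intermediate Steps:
Function('X')(K) = Mul(Rational(1, 2), Pow(K, -1), Add(-8, K)) (Function('X')(K) = Mul(Add(-8, K), Pow(Mul(2, K), -1)) = Mul(Add(-8, K), Mul(Rational(1, 2), Pow(K, -1))) = Mul(Rational(1, 2), Pow(K, -1), Add(-8, K)))
Q = Rational(38, 17469) (Q = Pow(Add(459, Mul(Rational(1, 2), Pow(-19, -1), Add(-8, -19))), -1) = Pow(Add(459, Mul(Rational(1, 2), Rational(-1, 19), -27)), -1) = Pow(Add(459, Rational(27, 38)), -1) = Pow(Rational(17469, 38), -1) = Rational(38, 17469) ≈ 0.0021753)
Pow(Add(Q, -447), 2) = Pow(Add(Rational(38, 17469), -447), 2) = Pow(Rational(-7808605, 17469), 2) = Rational(60974312046025, 305165961)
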